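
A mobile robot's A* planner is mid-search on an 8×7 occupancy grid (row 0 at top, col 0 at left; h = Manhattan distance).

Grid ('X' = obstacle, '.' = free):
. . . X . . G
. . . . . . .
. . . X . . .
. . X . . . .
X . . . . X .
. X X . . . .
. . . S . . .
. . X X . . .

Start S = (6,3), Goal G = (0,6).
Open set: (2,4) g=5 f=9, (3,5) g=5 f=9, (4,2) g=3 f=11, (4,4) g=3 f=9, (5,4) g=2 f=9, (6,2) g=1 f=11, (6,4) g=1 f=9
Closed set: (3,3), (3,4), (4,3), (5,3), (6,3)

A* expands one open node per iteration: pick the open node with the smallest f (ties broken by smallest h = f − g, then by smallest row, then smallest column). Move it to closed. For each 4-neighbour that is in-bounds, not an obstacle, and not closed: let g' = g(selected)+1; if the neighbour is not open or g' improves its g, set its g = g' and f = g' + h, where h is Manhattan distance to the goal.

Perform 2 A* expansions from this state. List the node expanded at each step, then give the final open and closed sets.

order=[(2,4) → (1,4)]; open=[(0,4) g=7 f=9, (1,3) g=7 f=11, (1,5) g=7 f=9, (2,5) g=6 f=9, (3,5) g=5 f=9, (4,2) g=3 f=11, (4,4) g=3 f=9, (5,4) g=2 f=9, (6,2) g=1 f=11, (6,4) g=1 f=9]; closed=[(1,4), (2,4), (3,3), (3,4), (4,3), (5,3), (6,3)]

step 1: expand (2,4) (f=9, h=4) → closed; open now [(1,4) g=6 f=9, (2,5) g=6 f=9, (3,5) g=5 f=9, (4,2) g=3 f=11, (4,4) g=3 f=9, (5,4) g=2 f=9, (6,2) g=1 f=11, (6,4) g=1 f=9]
step 2: expand (1,4) (f=9, h=3) → closed; open now [(0,4) g=7 f=9, (1,3) g=7 f=11, (1,5) g=7 f=9, (2,5) g=6 f=9, (3,5) g=5 f=9, (4,2) g=3 f=11, (4,4) g=3 f=9, (5,4) g=2 f=9, (6,2) g=1 f=11, (6,4) g=1 f=9]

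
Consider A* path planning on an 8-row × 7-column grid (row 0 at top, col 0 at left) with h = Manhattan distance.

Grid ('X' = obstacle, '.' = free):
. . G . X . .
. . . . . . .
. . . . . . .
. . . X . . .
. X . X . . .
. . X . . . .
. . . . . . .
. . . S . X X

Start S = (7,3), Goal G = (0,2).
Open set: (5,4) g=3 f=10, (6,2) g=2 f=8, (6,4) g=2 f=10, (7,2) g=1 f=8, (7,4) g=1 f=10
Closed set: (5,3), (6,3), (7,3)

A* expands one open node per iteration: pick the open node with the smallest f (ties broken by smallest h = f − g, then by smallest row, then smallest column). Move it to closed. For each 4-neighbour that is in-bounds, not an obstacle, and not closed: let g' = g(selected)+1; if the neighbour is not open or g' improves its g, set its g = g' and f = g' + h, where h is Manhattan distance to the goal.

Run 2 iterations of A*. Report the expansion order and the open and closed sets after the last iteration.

order=[(6,2) → (7,2)]; open=[(5,4) g=3 f=10, (6,1) g=3 f=10, (6,4) g=2 f=10, (7,1) g=2 f=10, (7,4) g=1 f=10]; closed=[(5,3), (6,2), (6,3), (7,2), (7,3)]

step 1: expand (6,2) (f=8, h=6) → closed; open now [(5,4) g=3 f=10, (6,1) g=3 f=10, (6,4) g=2 f=10, (7,2) g=1 f=8, (7,4) g=1 f=10]
step 2: expand (7,2) (f=8, h=7) → closed; open now [(5,4) g=3 f=10, (6,1) g=3 f=10, (6,4) g=2 f=10, (7,1) g=2 f=10, (7,4) g=1 f=10]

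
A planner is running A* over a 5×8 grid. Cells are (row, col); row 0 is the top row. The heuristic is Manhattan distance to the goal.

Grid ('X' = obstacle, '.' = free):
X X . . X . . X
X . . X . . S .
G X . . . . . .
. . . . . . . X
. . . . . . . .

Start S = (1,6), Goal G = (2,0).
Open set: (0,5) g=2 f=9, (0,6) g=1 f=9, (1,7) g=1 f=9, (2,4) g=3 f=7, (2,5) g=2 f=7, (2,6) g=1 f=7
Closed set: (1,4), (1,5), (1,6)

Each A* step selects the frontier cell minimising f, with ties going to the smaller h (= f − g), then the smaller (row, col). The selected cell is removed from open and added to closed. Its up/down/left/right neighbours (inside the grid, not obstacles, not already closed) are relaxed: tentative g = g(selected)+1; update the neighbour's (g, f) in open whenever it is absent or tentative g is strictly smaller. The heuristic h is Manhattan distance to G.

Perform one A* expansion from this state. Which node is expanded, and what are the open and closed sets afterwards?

expanded=(2,4); open=[(0,5) g=2 f=9, (0,6) g=1 f=9, (1,7) g=1 f=9, (2,3) g=4 f=7, (2,5) g=2 f=7, (2,6) g=1 f=7, (3,4) g=4 f=9]; closed=[(1,4), (1,5), (1,6), (2,4)]

step 1: expand (2,4) (f=7, h=4) → closed; open now [(0,5) g=2 f=9, (0,6) g=1 f=9, (1,7) g=1 f=9, (2,3) g=4 f=7, (2,5) g=2 f=7, (2,6) g=1 f=7, (3,4) g=4 f=9]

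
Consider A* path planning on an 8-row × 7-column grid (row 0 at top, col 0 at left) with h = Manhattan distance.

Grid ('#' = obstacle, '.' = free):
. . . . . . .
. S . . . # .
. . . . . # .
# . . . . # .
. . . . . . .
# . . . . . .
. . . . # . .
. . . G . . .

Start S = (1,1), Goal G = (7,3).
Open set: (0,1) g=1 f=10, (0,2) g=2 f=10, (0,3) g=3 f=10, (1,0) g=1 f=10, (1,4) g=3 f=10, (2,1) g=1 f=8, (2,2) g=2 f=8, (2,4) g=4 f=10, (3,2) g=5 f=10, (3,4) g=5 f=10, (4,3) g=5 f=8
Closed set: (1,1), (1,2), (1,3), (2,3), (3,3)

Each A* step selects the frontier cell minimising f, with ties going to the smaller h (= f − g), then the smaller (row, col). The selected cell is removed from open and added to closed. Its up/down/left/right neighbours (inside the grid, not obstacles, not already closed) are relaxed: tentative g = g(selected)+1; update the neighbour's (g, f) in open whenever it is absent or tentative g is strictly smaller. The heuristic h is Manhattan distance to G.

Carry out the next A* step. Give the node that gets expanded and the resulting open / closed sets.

expanded=(4,3); open=[(0,1) g=1 f=10, (0,2) g=2 f=10, (0,3) g=3 f=10, (1,0) g=1 f=10, (1,4) g=3 f=10, (2,1) g=1 f=8, (2,2) g=2 f=8, (2,4) g=4 f=10, (3,2) g=5 f=10, (3,4) g=5 f=10, (4,2) g=6 f=10, (4,4) g=6 f=10, (5,3) g=6 f=8]; closed=[(1,1), (1,2), (1,3), (2,3), (3,3), (4,3)]

step 1: expand (4,3) (f=8, h=3) → closed; open now [(0,1) g=1 f=10, (0,2) g=2 f=10, (0,3) g=3 f=10, (1,0) g=1 f=10, (1,4) g=3 f=10, (2,1) g=1 f=8, (2,2) g=2 f=8, (2,4) g=4 f=10, (3,2) g=5 f=10, (3,4) g=5 f=10, (4,2) g=6 f=10, (4,4) g=6 f=10, (5,3) g=6 f=8]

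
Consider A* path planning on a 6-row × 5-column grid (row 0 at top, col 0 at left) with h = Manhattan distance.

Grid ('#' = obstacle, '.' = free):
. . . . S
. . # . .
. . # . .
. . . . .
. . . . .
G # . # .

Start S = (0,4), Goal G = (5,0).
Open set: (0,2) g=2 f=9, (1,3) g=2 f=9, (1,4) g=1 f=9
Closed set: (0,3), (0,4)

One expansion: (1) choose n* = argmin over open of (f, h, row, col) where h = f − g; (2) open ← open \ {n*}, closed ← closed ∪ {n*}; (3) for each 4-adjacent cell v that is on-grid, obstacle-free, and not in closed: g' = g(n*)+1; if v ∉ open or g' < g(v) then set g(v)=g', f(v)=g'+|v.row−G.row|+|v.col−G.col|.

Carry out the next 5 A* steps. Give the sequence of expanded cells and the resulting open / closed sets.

order=[(0,2) → (0,1) → (0,0) → (1,0) → (2,0)]; open=[(1,1) g=4 f=9, (1,3) g=2 f=9, (1,4) g=1 f=9, (2,1) g=7 f=11, (3,0) g=7 f=9]; closed=[(0,0), (0,1), (0,2), (0,3), (0,4), (1,0), (2,0)]

step 1: expand (0,2) (f=9, h=7) → closed; open now [(0,1) g=3 f=9, (1,3) g=2 f=9, (1,4) g=1 f=9]
step 2: expand (0,1) (f=9, h=6) → closed; open now [(0,0) g=4 f=9, (1,1) g=4 f=9, (1,3) g=2 f=9, (1,4) g=1 f=9]
step 3: expand (0,0) (f=9, h=5) → closed; open now [(1,0) g=5 f=9, (1,1) g=4 f=9, (1,3) g=2 f=9, (1,4) g=1 f=9]
step 4: expand (1,0) (f=9, h=4) → closed; open now [(1,1) g=4 f=9, (1,3) g=2 f=9, (1,4) g=1 f=9, (2,0) g=6 f=9]
step 5: expand (2,0) (f=9, h=3) → closed; open now [(1,1) g=4 f=9, (1,3) g=2 f=9, (1,4) g=1 f=9, (2,1) g=7 f=11, (3,0) g=7 f=9]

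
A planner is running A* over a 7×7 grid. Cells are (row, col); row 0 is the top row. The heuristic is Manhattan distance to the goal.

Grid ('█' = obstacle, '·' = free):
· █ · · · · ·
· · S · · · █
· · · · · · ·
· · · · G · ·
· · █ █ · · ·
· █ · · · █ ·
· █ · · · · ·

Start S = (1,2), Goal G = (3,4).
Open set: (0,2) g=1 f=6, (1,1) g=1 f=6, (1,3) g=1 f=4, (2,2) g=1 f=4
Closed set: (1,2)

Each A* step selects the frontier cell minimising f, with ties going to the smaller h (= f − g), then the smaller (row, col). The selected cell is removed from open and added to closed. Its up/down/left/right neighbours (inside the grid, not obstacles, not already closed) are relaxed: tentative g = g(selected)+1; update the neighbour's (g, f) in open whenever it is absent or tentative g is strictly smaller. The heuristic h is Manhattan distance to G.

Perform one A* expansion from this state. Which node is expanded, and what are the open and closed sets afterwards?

step 1: expand (1,3) (f=4, h=3) → closed; open now [(0,2) g=1 f=6, (0,3) g=2 f=6, (1,1) g=1 f=6, (1,4) g=2 f=4, (2,2) g=1 f=4, (2,3) g=2 f=4]

expanded=(1,3); open=[(0,2) g=1 f=6, (0,3) g=2 f=6, (1,1) g=1 f=6, (1,4) g=2 f=4, (2,2) g=1 f=4, (2,3) g=2 f=4]; closed=[(1,2), (1,3)]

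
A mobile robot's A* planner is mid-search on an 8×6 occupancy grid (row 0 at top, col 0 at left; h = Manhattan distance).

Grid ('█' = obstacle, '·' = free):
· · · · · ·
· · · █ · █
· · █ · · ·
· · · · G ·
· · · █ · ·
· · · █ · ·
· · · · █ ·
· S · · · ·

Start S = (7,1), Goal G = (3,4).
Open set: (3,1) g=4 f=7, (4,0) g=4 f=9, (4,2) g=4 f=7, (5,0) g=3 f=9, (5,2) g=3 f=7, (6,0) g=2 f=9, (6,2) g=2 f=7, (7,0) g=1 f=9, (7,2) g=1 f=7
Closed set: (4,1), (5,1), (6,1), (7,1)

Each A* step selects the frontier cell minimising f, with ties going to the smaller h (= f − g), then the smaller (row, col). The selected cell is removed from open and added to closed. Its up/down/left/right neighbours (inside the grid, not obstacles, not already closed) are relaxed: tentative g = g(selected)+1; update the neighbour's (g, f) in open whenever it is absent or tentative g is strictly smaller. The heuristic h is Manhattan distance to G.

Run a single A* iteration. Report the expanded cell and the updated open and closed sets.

expanded=(3,1); open=[(2,1) g=5 f=9, (3,0) g=5 f=9, (3,2) g=5 f=7, (4,0) g=4 f=9, (4,2) g=4 f=7, (5,0) g=3 f=9, (5,2) g=3 f=7, (6,0) g=2 f=9, (6,2) g=2 f=7, (7,0) g=1 f=9, (7,2) g=1 f=7]; closed=[(3,1), (4,1), (5,1), (6,1), (7,1)]

step 1: expand (3,1) (f=7, h=3) → closed; open now [(2,1) g=5 f=9, (3,0) g=5 f=9, (3,2) g=5 f=7, (4,0) g=4 f=9, (4,2) g=4 f=7, (5,0) g=3 f=9, (5,2) g=3 f=7, (6,0) g=2 f=9, (6,2) g=2 f=7, (7,0) g=1 f=9, (7,2) g=1 f=7]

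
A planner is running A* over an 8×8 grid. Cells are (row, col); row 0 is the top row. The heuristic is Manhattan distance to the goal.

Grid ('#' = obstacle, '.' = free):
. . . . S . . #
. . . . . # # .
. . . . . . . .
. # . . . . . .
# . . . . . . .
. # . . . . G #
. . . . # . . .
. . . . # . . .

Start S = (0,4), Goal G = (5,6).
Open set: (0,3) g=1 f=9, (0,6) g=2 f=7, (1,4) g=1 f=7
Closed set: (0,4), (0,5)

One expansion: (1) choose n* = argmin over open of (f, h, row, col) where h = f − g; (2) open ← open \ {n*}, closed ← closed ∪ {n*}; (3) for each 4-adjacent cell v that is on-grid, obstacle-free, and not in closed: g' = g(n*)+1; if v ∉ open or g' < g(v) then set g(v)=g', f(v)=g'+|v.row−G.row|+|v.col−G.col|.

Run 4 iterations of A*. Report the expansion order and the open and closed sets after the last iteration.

step 1: expand (0,6) (f=7, h=5) → closed; open now [(0,3) g=1 f=9, (1,4) g=1 f=7]
step 2: expand (1,4) (f=7, h=6) → closed; open now [(0,3) g=1 f=9, (1,3) g=2 f=9, (2,4) g=2 f=7]
step 3: expand (2,4) (f=7, h=5) → closed; open now [(0,3) g=1 f=9, (1,3) g=2 f=9, (2,3) g=3 f=9, (2,5) g=3 f=7, (3,4) g=3 f=7]
step 4: expand (2,5) (f=7, h=4) → closed; open now [(0,3) g=1 f=9, (1,3) g=2 f=9, (2,3) g=3 f=9, (2,6) g=4 f=7, (3,4) g=3 f=7, (3,5) g=4 f=7]

order=[(0,6) → (1,4) → (2,4) → (2,5)]; open=[(0,3) g=1 f=9, (1,3) g=2 f=9, (2,3) g=3 f=9, (2,6) g=4 f=7, (3,4) g=3 f=7, (3,5) g=4 f=7]; closed=[(0,4), (0,5), (0,6), (1,4), (2,4), (2,5)]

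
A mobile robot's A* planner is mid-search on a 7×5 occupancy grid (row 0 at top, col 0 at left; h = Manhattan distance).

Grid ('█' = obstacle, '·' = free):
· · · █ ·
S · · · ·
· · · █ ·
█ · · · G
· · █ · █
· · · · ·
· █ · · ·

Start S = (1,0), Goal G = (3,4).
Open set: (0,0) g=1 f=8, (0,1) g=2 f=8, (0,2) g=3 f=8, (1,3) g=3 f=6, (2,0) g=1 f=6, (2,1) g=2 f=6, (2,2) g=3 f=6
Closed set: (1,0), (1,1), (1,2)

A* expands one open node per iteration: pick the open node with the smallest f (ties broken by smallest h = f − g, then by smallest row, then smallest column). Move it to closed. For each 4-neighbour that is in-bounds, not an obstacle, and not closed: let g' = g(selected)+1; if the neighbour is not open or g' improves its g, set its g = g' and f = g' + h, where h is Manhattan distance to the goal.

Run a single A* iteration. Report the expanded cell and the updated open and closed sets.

expanded=(1,3); open=[(0,0) g=1 f=8, (0,1) g=2 f=8, (0,2) g=3 f=8, (1,4) g=4 f=6, (2,0) g=1 f=6, (2,1) g=2 f=6, (2,2) g=3 f=6]; closed=[(1,0), (1,1), (1,2), (1,3)]

step 1: expand (1,3) (f=6, h=3) → closed; open now [(0,0) g=1 f=8, (0,1) g=2 f=8, (0,2) g=3 f=8, (1,4) g=4 f=6, (2,0) g=1 f=6, (2,1) g=2 f=6, (2,2) g=3 f=6]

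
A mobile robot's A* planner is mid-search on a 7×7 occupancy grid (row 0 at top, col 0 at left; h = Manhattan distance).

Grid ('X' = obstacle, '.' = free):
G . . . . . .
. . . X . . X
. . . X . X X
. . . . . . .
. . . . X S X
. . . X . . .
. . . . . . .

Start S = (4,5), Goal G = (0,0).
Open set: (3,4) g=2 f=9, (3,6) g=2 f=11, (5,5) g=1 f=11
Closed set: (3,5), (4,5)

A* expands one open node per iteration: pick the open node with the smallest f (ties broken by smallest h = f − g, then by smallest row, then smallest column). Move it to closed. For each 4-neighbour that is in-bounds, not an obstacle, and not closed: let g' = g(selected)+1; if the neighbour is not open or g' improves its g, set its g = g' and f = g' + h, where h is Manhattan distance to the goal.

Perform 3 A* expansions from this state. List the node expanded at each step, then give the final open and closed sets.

order=[(3,4) → (2,4) → (1,4)]; open=[(0,4) g=5 f=9, (1,5) g=5 f=11, (3,3) g=3 f=9, (3,6) g=2 f=11, (5,5) g=1 f=11]; closed=[(1,4), (2,4), (3,4), (3,5), (4,5)]

step 1: expand (3,4) (f=9, h=7) → closed; open now [(2,4) g=3 f=9, (3,3) g=3 f=9, (3,6) g=2 f=11, (5,5) g=1 f=11]
step 2: expand (2,4) (f=9, h=6) → closed; open now [(1,4) g=4 f=9, (3,3) g=3 f=9, (3,6) g=2 f=11, (5,5) g=1 f=11]
step 3: expand (1,4) (f=9, h=5) → closed; open now [(0,4) g=5 f=9, (1,5) g=5 f=11, (3,3) g=3 f=9, (3,6) g=2 f=11, (5,5) g=1 f=11]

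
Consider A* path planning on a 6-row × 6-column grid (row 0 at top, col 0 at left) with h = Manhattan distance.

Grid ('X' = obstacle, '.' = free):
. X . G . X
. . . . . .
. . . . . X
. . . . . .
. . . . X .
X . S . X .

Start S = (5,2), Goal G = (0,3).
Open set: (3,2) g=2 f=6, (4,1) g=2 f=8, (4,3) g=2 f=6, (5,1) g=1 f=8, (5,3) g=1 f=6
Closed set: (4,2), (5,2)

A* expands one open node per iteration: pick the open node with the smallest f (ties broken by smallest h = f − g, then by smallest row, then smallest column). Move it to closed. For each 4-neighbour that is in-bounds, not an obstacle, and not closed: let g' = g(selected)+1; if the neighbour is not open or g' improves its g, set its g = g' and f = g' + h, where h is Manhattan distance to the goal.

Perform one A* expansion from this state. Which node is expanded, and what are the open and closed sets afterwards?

expanded=(3,2); open=[(2,2) g=3 f=6, (3,1) g=3 f=8, (3,3) g=3 f=6, (4,1) g=2 f=8, (4,3) g=2 f=6, (5,1) g=1 f=8, (5,3) g=1 f=6]; closed=[(3,2), (4,2), (5,2)]

step 1: expand (3,2) (f=6, h=4) → closed; open now [(2,2) g=3 f=6, (3,1) g=3 f=8, (3,3) g=3 f=6, (4,1) g=2 f=8, (4,3) g=2 f=6, (5,1) g=1 f=8, (5,3) g=1 f=6]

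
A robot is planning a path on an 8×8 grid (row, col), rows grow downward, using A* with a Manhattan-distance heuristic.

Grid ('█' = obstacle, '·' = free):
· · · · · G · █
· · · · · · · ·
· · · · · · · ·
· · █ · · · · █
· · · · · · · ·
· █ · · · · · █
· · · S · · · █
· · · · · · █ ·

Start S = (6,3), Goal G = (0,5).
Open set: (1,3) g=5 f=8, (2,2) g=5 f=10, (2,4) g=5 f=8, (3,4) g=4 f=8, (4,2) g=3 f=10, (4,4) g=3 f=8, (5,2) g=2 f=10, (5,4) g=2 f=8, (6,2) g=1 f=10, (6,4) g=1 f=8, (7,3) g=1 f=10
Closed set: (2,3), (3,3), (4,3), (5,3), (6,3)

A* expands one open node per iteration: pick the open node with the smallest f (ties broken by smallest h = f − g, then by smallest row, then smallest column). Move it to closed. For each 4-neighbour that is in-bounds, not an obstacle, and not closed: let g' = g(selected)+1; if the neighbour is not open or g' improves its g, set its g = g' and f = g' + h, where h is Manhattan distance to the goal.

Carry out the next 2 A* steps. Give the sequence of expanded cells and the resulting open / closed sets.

step 1: expand (1,3) (f=8, h=3) → closed; open now [(0,3) g=6 f=8, (1,2) g=6 f=10, (1,4) g=6 f=8, (2,2) g=5 f=10, (2,4) g=5 f=8, (3,4) g=4 f=8, (4,2) g=3 f=10, (4,4) g=3 f=8, (5,2) g=2 f=10, (5,4) g=2 f=8, (6,2) g=1 f=10, (6,4) g=1 f=8, (7,3) g=1 f=10]
step 2: expand (0,3) (f=8, h=2) → closed; open now [(0,2) g=7 f=10, (0,4) g=7 f=8, (1,2) g=6 f=10, (1,4) g=6 f=8, (2,2) g=5 f=10, (2,4) g=5 f=8, (3,4) g=4 f=8, (4,2) g=3 f=10, (4,4) g=3 f=8, (5,2) g=2 f=10, (5,4) g=2 f=8, (6,2) g=1 f=10, (6,4) g=1 f=8, (7,3) g=1 f=10]

order=[(1,3) → (0,3)]; open=[(0,2) g=7 f=10, (0,4) g=7 f=8, (1,2) g=6 f=10, (1,4) g=6 f=8, (2,2) g=5 f=10, (2,4) g=5 f=8, (3,4) g=4 f=8, (4,2) g=3 f=10, (4,4) g=3 f=8, (5,2) g=2 f=10, (5,4) g=2 f=8, (6,2) g=1 f=10, (6,4) g=1 f=8, (7,3) g=1 f=10]; closed=[(0,3), (1,3), (2,3), (3,3), (4,3), (5,3), (6,3)]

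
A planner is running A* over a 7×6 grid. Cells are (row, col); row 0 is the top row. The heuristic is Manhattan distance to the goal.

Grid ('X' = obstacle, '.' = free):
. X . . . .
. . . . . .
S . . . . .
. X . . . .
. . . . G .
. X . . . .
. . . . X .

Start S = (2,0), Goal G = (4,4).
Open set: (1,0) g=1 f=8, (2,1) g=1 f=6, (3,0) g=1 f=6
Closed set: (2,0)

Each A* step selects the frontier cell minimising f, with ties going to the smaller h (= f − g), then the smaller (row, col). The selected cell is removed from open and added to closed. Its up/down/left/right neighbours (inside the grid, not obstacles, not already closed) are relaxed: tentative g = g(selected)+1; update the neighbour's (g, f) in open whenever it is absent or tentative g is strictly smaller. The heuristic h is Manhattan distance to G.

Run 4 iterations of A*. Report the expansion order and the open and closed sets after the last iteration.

order=[(2,1) → (2,2) → (2,3) → (2,4)]; open=[(1,0) g=1 f=8, (1,1) g=2 f=8, (1,2) g=3 f=8, (1,3) g=4 f=8, (1,4) g=5 f=8, (2,5) g=5 f=8, (3,0) g=1 f=6, (3,2) g=3 f=6, (3,3) g=4 f=6, (3,4) g=5 f=6]; closed=[(2,0), (2,1), (2,2), (2,3), (2,4)]

step 1: expand (2,1) (f=6, h=5) → closed; open now [(1,0) g=1 f=8, (1,1) g=2 f=8, (2,2) g=2 f=6, (3,0) g=1 f=6]
step 2: expand (2,2) (f=6, h=4) → closed; open now [(1,0) g=1 f=8, (1,1) g=2 f=8, (1,2) g=3 f=8, (2,3) g=3 f=6, (3,0) g=1 f=6, (3,2) g=3 f=6]
step 3: expand (2,3) (f=6, h=3) → closed; open now [(1,0) g=1 f=8, (1,1) g=2 f=8, (1,2) g=3 f=8, (1,3) g=4 f=8, (2,4) g=4 f=6, (3,0) g=1 f=6, (3,2) g=3 f=6, (3,3) g=4 f=6]
step 4: expand (2,4) (f=6, h=2) → closed; open now [(1,0) g=1 f=8, (1,1) g=2 f=8, (1,2) g=3 f=8, (1,3) g=4 f=8, (1,4) g=5 f=8, (2,5) g=5 f=8, (3,0) g=1 f=6, (3,2) g=3 f=6, (3,3) g=4 f=6, (3,4) g=5 f=6]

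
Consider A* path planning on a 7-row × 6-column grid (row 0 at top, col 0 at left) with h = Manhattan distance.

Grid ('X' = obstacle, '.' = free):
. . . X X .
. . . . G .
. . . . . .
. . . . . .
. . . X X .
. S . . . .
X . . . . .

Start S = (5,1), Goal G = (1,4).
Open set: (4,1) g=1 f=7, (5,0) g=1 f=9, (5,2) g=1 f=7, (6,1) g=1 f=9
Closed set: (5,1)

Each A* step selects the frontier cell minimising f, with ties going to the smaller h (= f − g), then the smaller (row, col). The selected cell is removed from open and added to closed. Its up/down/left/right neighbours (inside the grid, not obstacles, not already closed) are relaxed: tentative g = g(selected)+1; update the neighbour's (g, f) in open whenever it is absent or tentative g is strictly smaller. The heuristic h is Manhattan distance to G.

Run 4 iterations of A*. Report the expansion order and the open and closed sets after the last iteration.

order=[(4,1) → (3,1) → (2,1) → (1,1)]; open=[(0,1) g=5 f=9, (1,0) g=5 f=9, (1,2) g=5 f=7, (2,0) g=4 f=9, (2,2) g=4 f=7, (3,0) g=3 f=9, (3,2) g=3 f=7, (4,0) g=2 f=9, (4,2) g=2 f=7, (5,0) g=1 f=9, (5,2) g=1 f=7, (6,1) g=1 f=9]; closed=[(1,1), (2,1), (3,1), (4,1), (5,1)]

step 1: expand (4,1) (f=7, h=6) → closed; open now [(3,1) g=2 f=7, (4,0) g=2 f=9, (4,2) g=2 f=7, (5,0) g=1 f=9, (5,2) g=1 f=7, (6,1) g=1 f=9]
step 2: expand (3,1) (f=7, h=5) → closed; open now [(2,1) g=3 f=7, (3,0) g=3 f=9, (3,2) g=3 f=7, (4,0) g=2 f=9, (4,2) g=2 f=7, (5,0) g=1 f=9, (5,2) g=1 f=7, (6,1) g=1 f=9]
step 3: expand (2,1) (f=7, h=4) → closed; open now [(1,1) g=4 f=7, (2,0) g=4 f=9, (2,2) g=4 f=7, (3,0) g=3 f=9, (3,2) g=3 f=7, (4,0) g=2 f=9, (4,2) g=2 f=7, (5,0) g=1 f=9, (5,2) g=1 f=7, (6,1) g=1 f=9]
step 4: expand (1,1) (f=7, h=3) → closed; open now [(0,1) g=5 f=9, (1,0) g=5 f=9, (1,2) g=5 f=7, (2,0) g=4 f=9, (2,2) g=4 f=7, (3,0) g=3 f=9, (3,2) g=3 f=7, (4,0) g=2 f=9, (4,2) g=2 f=7, (5,0) g=1 f=9, (5,2) g=1 f=7, (6,1) g=1 f=9]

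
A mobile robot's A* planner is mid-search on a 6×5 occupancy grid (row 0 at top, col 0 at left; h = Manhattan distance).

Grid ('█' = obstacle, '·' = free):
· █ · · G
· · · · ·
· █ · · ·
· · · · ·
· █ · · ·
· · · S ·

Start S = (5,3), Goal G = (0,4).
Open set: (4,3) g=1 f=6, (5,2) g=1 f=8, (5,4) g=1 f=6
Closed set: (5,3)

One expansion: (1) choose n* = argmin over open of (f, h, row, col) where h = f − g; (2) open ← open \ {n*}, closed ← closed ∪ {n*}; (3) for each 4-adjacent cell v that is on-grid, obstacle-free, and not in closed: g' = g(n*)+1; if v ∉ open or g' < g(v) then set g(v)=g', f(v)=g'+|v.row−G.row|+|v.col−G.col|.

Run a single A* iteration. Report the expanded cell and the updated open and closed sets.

step 1: expand (4,3) (f=6, h=5) → closed; open now [(3,3) g=2 f=6, (4,2) g=2 f=8, (4,4) g=2 f=6, (5,2) g=1 f=8, (5,4) g=1 f=6]

expanded=(4,3); open=[(3,3) g=2 f=6, (4,2) g=2 f=8, (4,4) g=2 f=6, (5,2) g=1 f=8, (5,4) g=1 f=6]; closed=[(4,3), (5,3)]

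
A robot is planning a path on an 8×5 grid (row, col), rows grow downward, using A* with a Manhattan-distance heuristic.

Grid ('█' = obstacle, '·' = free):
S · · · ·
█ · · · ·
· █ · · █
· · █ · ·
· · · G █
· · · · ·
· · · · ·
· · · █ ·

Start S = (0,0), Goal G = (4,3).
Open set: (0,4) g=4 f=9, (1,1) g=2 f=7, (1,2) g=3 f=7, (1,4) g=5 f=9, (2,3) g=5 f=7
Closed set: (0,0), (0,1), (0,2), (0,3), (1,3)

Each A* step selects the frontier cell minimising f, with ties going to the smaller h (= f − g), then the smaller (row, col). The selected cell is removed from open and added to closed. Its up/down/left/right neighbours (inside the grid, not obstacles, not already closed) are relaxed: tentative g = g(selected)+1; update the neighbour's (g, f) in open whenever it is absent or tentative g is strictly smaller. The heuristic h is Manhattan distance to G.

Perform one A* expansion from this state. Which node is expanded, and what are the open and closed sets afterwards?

step 1: expand (2,3) (f=7, h=2) → closed; open now [(0,4) g=4 f=9, (1,1) g=2 f=7, (1,2) g=3 f=7, (1,4) g=5 f=9, (2,2) g=6 f=9, (3,3) g=6 f=7]

expanded=(2,3); open=[(0,4) g=4 f=9, (1,1) g=2 f=7, (1,2) g=3 f=7, (1,4) g=5 f=9, (2,2) g=6 f=9, (3,3) g=6 f=7]; closed=[(0,0), (0,1), (0,2), (0,3), (1,3), (2,3)]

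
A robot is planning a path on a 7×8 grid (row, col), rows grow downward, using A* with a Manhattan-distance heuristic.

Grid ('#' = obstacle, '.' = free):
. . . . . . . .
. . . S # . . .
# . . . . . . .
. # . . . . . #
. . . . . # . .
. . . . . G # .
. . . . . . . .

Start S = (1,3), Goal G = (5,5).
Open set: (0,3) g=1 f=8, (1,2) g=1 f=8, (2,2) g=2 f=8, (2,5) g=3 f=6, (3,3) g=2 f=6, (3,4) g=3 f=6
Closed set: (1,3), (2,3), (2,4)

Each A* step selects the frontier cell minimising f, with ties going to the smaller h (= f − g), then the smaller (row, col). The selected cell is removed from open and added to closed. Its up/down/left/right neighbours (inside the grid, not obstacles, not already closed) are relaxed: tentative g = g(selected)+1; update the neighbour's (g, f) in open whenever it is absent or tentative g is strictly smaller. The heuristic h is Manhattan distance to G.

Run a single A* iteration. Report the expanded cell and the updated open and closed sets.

step 1: expand (2,5) (f=6, h=3) → closed; open now [(0,3) g=1 f=8, (1,2) g=1 f=8, (1,5) g=4 f=8, (2,2) g=2 f=8, (2,6) g=4 f=8, (3,3) g=2 f=6, (3,4) g=3 f=6, (3,5) g=4 f=6]

expanded=(2,5); open=[(0,3) g=1 f=8, (1,2) g=1 f=8, (1,5) g=4 f=8, (2,2) g=2 f=8, (2,6) g=4 f=8, (3,3) g=2 f=6, (3,4) g=3 f=6, (3,5) g=4 f=6]; closed=[(1,3), (2,3), (2,4), (2,5)]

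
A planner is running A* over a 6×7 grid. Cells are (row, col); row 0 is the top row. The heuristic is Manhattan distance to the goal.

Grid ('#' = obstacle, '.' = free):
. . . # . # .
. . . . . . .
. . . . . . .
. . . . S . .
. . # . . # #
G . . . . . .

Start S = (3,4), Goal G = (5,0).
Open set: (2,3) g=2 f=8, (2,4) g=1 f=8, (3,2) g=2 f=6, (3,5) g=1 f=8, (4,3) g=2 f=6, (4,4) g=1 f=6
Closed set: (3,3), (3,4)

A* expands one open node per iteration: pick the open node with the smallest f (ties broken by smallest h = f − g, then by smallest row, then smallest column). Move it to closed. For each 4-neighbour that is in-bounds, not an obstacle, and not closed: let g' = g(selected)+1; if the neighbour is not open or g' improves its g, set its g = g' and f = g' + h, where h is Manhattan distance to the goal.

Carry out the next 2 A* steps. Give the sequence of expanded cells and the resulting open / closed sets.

order=[(3,2) → (3,1)]; open=[(2,1) g=4 f=8, (2,2) g=3 f=8, (2,3) g=2 f=8, (2,4) g=1 f=8, (3,0) g=4 f=6, (3,5) g=1 f=8, (4,1) g=4 f=6, (4,3) g=2 f=6, (4,4) g=1 f=6]; closed=[(3,1), (3,2), (3,3), (3,4)]

step 1: expand (3,2) (f=6, h=4) → closed; open now [(2,2) g=3 f=8, (2,3) g=2 f=8, (2,4) g=1 f=8, (3,1) g=3 f=6, (3,5) g=1 f=8, (4,3) g=2 f=6, (4,4) g=1 f=6]
step 2: expand (3,1) (f=6, h=3) → closed; open now [(2,1) g=4 f=8, (2,2) g=3 f=8, (2,3) g=2 f=8, (2,4) g=1 f=8, (3,0) g=4 f=6, (3,5) g=1 f=8, (4,1) g=4 f=6, (4,3) g=2 f=6, (4,4) g=1 f=6]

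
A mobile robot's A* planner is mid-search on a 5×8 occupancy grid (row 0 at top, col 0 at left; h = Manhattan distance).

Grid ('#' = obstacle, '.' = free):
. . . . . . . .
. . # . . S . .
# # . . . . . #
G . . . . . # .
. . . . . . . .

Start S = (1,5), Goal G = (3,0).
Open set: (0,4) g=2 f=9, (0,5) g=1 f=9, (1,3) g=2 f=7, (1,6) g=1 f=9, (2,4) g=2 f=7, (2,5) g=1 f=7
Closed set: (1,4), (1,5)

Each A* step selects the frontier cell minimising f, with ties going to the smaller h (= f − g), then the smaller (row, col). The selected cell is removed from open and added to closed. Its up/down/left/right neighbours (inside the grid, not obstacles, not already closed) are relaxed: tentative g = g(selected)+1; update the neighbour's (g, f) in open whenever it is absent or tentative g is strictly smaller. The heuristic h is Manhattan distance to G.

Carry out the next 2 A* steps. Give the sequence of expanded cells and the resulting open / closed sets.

step 1: expand (1,3) (f=7, h=5) → closed; open now [(0,3) g=3 f=9, (0,4) g=2 f=9, (0,5) g=1 f=9, (1,6) g=1 f=9, (2,3) g=3 f=7, (2,4) g=2 f=7, (2,5) g=1 f=7]
step 2: expand (2,3) (f=7, h=4) → closed; open now [(0,3) g=3 f=9, (0,4) g=2 f=9, (0,5) g=1 f=9, (1,6) g=1 f=9, (2,2) g=4 f=7, (2,4) g=2 f=7, (2,5) g=1 f=7, (3,3) g=4 f=7]

order=[(1,3) → (2,3)]; open=[(0,3) g=3 f=9, (0,4) g=2 f=9, (0,5) g=1 f=9, (1,6) g=1 f=9, (2,2) g=4 f=7, (2,4) g=2 f=7, (2,5) g=1 f=7, (3,3) g=4 f=7]; closed=[(1,3), (1,4), (1,5), (2,3)]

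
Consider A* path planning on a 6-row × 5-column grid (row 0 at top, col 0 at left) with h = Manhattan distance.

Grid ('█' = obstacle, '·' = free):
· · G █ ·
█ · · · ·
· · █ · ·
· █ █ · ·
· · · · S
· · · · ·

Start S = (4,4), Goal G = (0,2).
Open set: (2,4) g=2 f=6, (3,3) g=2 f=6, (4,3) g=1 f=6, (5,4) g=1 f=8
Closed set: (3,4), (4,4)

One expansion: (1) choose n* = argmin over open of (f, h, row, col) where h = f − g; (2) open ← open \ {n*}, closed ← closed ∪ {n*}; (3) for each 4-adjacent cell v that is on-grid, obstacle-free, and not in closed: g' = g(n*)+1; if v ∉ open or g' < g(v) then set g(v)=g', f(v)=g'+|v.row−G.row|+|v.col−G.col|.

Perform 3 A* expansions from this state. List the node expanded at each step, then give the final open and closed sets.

step 1: expand (2,4) (f=6, h=4) → closed; open now [(1,4) g=3 f=6, (2,3) g=3 f=6, (3,3) g=2 f=6, (4,3) g=1 f=6, (5,4) g=1 f=8]
step 2: expand (1,4) (f=6, h=3) → closed; open now [(0,4) g=4 f=6, (1,3) g=4 f=6, (2,3) g=3 f=6, (3,3) g=2 f=6, (4,3) g=1 f=6, (5,4) g=1 f=8]
step 3: expand (0,4) (f=6, h=2) → closed; open now [(1,3) g=4 f=6, (2,3) g=3 f=6, (3,3) g=2 f=6, (4,3) g=1 f=6, (5,4) g=1 f=8]

order=[(2,4) → (1,4) → (0,4)]; open=[(1,3) g=4 f=6, (2,3) g=3 f=6, (3,3) g=2 f=6, (4,3) g=1 f=6, (5,4) g=1 f=8]; closed=[(0,4), (1,4), (2,4), (3,4), (4,4)]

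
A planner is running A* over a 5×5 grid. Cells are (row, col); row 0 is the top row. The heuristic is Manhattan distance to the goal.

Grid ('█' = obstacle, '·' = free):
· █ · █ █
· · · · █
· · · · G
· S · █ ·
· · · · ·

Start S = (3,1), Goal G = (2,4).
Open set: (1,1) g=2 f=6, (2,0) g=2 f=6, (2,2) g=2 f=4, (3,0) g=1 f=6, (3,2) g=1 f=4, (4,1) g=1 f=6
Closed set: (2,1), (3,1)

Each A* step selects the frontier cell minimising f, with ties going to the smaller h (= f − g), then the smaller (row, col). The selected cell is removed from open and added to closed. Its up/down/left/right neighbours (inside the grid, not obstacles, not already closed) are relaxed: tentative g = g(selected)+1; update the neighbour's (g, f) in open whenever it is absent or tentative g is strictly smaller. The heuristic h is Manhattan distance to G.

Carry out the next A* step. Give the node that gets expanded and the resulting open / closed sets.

expanded=(2,2); open=[(1,1) g=2 f=6, (1,2) g=3 f=6, (2,0) g=2 f=6, (2,3) g=3 f=4, (3,0) g=1 f=6, (3,2) g=1 f=4, (4,1) g=1 f=6]; closed=[(2,1), (2,2), (3,1)]

step 1: expand (2,2) (f=4, h=2) → closed; open now [(1,1) g=2 f=6, (1,2) g=3 f=6, (2,0) g=2 f=6, (2,3) g=3 f=4, (3,0) g=1 f=6, (3,2) g=1 f=4, (4,1) g=1 f=6]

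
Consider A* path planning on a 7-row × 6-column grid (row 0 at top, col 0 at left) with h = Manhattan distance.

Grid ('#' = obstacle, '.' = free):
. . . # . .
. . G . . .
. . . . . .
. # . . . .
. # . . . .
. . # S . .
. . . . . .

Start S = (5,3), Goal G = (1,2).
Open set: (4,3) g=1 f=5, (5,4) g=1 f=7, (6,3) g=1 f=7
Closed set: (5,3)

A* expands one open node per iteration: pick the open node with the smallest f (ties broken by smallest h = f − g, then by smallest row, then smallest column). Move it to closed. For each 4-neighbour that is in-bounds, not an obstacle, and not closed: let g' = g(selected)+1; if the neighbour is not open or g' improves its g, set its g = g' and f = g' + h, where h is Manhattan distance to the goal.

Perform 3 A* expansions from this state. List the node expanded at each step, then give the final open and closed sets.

order=[(4,3) → (3,3) → (2,3)]; open=[(1,3) g=4 f=5, (2,2) g=4 f=5, (2,4) g=4 f=7, (3,2) g=3 f=5, (3,4) g=3 f=7, (4,2) g=2 f=5, (4,4) g=2 f=7, (5,4) g=1 f=7, (6,3) g=1 f=7]; closed=[(2,3), (3,3), (4,3), (5,3)]

step 1: expand (4,3) (f=5, h=4) → closed; open now [(3,3) g=2 f=5, (4,2) g=2 f=5, (4,4) g=2 f=7, (5,4) g=1 f=7, (6,3) g=1 f=7]
step 2: expand (3,3) (f=5, h=3) → closed; open now [(2,3) g=3 f=5, (3,2) g=3 f=5, (3,4) g=3 f=7, (4,2) g=2 f=5, (4,4) g=2 f=7, (5,4) g=1 f=7, (6,3) g=1 f=7]
step 3: expand (2,3) (f=5, h=2) → closed; open now [(1,3) g=4 f=5, (2,2) g=4 f=5, (2,4) g=4 f=7, (3,2) g=3 f=5, (3,4) g=3 f=7, (4,2) g=2 f=5, (4,4) g=2 f=7, (5,4) g=1 f=7, (6,3) g=1 f=7]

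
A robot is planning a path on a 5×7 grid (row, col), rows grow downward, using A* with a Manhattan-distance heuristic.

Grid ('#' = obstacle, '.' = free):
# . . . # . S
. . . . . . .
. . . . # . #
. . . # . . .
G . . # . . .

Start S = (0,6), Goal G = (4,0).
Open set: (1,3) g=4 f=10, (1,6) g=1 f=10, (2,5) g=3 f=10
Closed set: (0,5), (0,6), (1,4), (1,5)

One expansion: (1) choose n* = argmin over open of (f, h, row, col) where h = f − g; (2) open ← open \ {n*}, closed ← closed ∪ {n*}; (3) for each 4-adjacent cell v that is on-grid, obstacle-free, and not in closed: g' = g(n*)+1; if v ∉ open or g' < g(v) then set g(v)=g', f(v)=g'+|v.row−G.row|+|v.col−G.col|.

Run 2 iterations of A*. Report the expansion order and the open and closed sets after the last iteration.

step 1: expand (1,3) (f=10, h=6) → closed; open now [(0,3) g=5 f=12, (1,2) g=5 f=10, (1,6) g=1 f=10, (2,3) g=5 f=10, (2,5) g=3 f=10]
step 2: expand (1,2) (f=10, h=5) → closed; open now [(0,2) g=6 f=12, (0,3) g=5 f=12, (1,1) g=6 f=10, (1,6) g=1 f=10, (2,2) g=6 f=10, (2,3) g=5 f=10, (2,5) g=3 f=10]

order=[(1,3) → (1,2)]; open=[(0,2) g=6 f=12, (0,3) g=5 f=12, (1,1) g=6 f=10, (1,6) g=1 f=10, (2,2) g=6 f=10, (2,3) g=5 f=10, (2,5) g=3 f=10]; closed=[(0,5), (0,6), (1,2), (1,3), (1,4), (1,5)]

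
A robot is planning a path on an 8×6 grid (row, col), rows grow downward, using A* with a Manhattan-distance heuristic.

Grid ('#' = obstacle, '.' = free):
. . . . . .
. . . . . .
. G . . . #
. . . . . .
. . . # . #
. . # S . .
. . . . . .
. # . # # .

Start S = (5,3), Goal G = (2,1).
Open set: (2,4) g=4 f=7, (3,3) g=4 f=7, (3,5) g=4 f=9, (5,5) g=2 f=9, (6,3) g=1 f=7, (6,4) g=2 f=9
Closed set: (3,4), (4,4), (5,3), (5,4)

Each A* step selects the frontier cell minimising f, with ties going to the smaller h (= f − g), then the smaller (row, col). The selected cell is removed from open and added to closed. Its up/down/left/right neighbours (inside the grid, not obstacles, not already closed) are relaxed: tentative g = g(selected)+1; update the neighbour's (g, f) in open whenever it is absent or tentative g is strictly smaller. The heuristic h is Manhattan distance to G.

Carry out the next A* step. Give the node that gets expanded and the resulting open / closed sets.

expanded=(2,4); open=[(1,4) g=5 f=9, (2,3) g=5 f=7, (3,3) g=4 f=7, (3,5) g=4 f=9, (5,5) g=2 f=9, (6,3) g=1 f=7, (6,4) g=2 f=9]; closed=[(2,4), (3,4), (4,4), (5,3), (5,4)]

step 1: expand (2,4) (f=7, h=3) → closed; open now [(1,4) g=5 f=9, (2,3) g=5 f=7, (3,3) g=4 f=7, (3,5) g=4 f=9, (5,5) g=2 f=9, (6,3) g=1 f=7, (6,4) g=2 f=9]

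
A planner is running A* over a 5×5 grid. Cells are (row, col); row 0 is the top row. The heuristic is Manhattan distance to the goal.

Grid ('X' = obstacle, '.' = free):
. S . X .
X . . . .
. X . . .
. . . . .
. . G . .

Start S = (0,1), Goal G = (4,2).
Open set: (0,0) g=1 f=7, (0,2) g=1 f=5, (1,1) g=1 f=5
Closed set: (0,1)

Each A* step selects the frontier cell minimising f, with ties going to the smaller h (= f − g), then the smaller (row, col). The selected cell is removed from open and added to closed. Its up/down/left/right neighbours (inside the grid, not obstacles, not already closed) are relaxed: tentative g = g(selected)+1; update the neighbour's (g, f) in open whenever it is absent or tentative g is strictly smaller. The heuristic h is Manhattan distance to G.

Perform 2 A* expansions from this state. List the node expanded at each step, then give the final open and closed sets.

step 1: expand (0,2) (f=5, h=4) → closed; open now [(0,0) g=1 f=7, (1,1) g=1 f=5, (1,2) g=2 f=5]
step 2: expand (1,2) (f=5, h=3) → closed; open now [(0,0) g=1 f=7, (1,1) g=1 f=5, (1,3) g=3 f=7, (2,2) g=3 f=5]

order=[(0,2) → (1,2)]; open=[(0,0) g=1 f=7, (1,1) g=1 f=5, (1,3) g=3 f=7, (2,2) g=3 f=5]; closed=[(0,1), (0,2), (1,2)]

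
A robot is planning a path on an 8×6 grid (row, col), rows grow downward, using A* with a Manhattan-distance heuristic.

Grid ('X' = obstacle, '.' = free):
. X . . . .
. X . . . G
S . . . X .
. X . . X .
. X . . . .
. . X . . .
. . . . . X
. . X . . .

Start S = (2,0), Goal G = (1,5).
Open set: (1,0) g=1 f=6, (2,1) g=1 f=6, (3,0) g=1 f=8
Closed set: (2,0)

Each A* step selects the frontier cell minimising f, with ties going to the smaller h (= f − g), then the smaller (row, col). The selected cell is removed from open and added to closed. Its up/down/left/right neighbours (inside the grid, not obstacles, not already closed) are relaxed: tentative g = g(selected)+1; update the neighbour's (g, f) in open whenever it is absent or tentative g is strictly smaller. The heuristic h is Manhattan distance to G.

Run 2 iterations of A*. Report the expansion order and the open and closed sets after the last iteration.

order=[(1,0) → (2,1)]; open=[(0,0) g=2 f=8, (2,2) g=2 f=6, (3,0) g=1 f=8]; closed=[(1,0), (2,0), (2,1)]

step 1: expand (1,0) (f=6, h=5) → closed; open now [(0,0) g=2 f=8, (2,1) g=1 f=6, (3,0) g=1 f=8]
step 2: expand (2,1) (f=6, h=5) → closed; open now [(0,0) g=2 f=8, (2,2) g=2 f=6, (3,0) g=1 f=8]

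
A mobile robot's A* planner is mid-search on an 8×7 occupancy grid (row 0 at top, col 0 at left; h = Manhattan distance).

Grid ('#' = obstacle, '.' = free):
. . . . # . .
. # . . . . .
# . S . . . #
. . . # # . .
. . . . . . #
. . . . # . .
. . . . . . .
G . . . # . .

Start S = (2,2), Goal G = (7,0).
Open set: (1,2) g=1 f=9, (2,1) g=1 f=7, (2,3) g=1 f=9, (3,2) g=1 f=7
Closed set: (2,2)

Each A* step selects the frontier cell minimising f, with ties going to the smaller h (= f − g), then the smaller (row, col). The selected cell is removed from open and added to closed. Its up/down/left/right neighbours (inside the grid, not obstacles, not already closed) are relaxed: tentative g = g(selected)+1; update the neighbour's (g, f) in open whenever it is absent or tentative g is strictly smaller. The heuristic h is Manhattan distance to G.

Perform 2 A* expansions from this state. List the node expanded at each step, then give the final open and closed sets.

order=[(2,1) → (3,1)]; open=[(1,2) g=1 f=9, (2,3) g=1 f=9, (3,0) g=3 f=7, (3,2) g=1 f=7, (4,1) g=3 f=7]; closed=[(2,1), (2,2), (3,1)]

step 1: expand (2,1) (f=7, h=6) → closed; open now [(1,2) g=1 f=9, (2,3) g=1 f=9, (3,1) g=2 f=7, (3,2) g=1 f=7]
step 2: expand (3,1) (f=7, h=5) → closed; open now [(1,2) g=1 f=9, (2,3) g=1 f=9, (3,0) g=3 f=7, (3,2) g=1 f=7, (4,1) g=3 f=7]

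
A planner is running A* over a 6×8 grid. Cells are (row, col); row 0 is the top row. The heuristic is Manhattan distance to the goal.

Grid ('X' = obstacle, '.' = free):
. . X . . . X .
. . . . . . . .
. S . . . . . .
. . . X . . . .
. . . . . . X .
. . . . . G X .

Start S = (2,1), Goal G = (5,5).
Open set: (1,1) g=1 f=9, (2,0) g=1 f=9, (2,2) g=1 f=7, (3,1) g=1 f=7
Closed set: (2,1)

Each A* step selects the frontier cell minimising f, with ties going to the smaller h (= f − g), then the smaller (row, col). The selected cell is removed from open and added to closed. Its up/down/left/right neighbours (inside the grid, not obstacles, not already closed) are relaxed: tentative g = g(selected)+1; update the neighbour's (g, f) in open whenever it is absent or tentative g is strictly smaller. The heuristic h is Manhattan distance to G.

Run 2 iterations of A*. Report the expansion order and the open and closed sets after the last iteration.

order=[(2,2) → (2,3)]; open=[(1,1) g=1 f=9, (1,2) g=2 f=9, (1,3) g=3 f=9, (2,0) g=1 f=9, (2,4) g=3 f=7, (3,1) g=1 f=7, (3,2) g=2 f=7]; closed=[(2,1), (2,2), (2,3)]

step 1: expand (2,2) (f=7, h=6) → closed; open now [(1,1) g=1 f=9, (1,2) g=2 f=9, (2,0) g=1 f=9, (2,3) g=2 f=7, (3,1) g=1 f=7, (3,2) g=2 f=7]
step 2: expand (2,3) (f=7, h=5) → closed; open now [(1,1) g=1 f=9, (1,2) g=2 f=9, (1,3) g=3 f=9, (2,0) g=1 f=9, (2,4) g=3 f=7, (3,1) g=1 f=7, (3,2) g=2 f=7]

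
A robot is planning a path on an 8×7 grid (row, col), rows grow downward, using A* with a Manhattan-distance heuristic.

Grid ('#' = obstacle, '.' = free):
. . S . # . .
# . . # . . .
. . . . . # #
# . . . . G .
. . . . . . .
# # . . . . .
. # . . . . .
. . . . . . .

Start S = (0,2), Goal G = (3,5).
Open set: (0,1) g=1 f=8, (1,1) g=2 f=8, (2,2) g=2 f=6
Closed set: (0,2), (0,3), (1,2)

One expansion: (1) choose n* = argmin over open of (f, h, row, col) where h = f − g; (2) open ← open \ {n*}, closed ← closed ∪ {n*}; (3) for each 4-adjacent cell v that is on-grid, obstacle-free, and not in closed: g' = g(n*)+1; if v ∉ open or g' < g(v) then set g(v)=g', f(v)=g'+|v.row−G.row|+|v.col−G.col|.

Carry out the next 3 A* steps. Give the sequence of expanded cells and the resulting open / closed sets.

order=[(2,2) → (2,3) → (2,4)]; open=[(0,1) g=1 f=8, (1,1) g=2 f=8, (1,4) g=5 f=8, (2,1) g=3 f=8, (3,2) g=3 f=6, (3,3) g=4 f=6, (3,4) g=5 f=6]; closed=[(0,2), (0,3), (1,2), (2,2), (2,3), (2,4)]

step 1: expand (2,2) (f=6, h=4) → closed; open now [(0,1) g=1 f=8, (1,1) g=2 f=8, (2,1) g=3 f=8, (2,3) g=3 f=6, (3,2) g=3 f=6]
step 2: expand (2,3) (f=6, h=3) → closed; open now [(0,1) g=1 f=8, (1,1) g=2 f=8, (2,1) g=3 f=8, (2,4) g=4 f=6, (3,2) g=3 f=6, (3,3) g=4 f=6]
step 3: expand (2,4) (f=6, h=2) → closed; open now [(0,1) g=1 f=8, (1,1) g=2 f=8, (1,4) g=5 f=8, (2,1) g=3 f=8, (3,2) g=3 f=6, (3,3) g=4 f=6, (3,4) g=5 f=6]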